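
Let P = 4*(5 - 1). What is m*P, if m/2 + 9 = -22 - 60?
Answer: -2912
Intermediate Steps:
m = -182 (m = -18 + 2*(-22 - 60) = -18 + 2*(-82) = -18 - 164 = -182)
P = 16 (P = 4*4 = 16)
m*P = -182*16 = -2912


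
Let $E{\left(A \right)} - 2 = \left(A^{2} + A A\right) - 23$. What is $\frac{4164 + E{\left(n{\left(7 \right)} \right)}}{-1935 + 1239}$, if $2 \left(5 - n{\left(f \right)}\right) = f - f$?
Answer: $- \frac{4193}{696} \approx -6.0244$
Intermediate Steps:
$n{\left(f \right)} = 5$ ($n{\left(f \right)} = 5 - \frac{f - f}{2} = 5 - 0 = 5 + 0 = 5$)
$E{\left(A \right)} = -21 + 2 A^{2}$ ($E{\left(A \right)} = 2 - \left(23 - A^{2} - A A\right) = 2 + \left(\left(A^{2} + A^{2}\right) - 23\right) = 2 + \left(2 A^{2} - 23\right) = 2 + \left(-23 + 2 A^{2}\right) = -21 + 2 A^{2}$)
$\frac{4164 + E{\left(n{\left(7 \right)} \right)}}{-1935 + 1239} = \frac{4164 - \left(21 - 2 \cdot 5^{2}\right)}{-1935 + 1239} = \frac{4164 + \left(-21 + 2 \cdot 25\right)}{-696} = \left(4164 + \left(-21 + 50\right)\right) \left(- \frac{1}{696}\right) = \left(4164 + 29\right) \left(- \frac{1}{696}\right) = 4193 \left(- \frac{1}{696}\right) = - \frac{4193}{696}$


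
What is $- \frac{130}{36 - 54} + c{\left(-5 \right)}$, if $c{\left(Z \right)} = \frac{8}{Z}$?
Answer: $\frac{253}{45} \approx 5.6222$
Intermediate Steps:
$- \frac{130}{36 - 54} + c{\left(-5 \right)} = - \frac{130}{36 - 54} + \frac{8}{-5} = - \frac{130}{-18} + 8 \left(- \frac{1}{5}\right) = \left(-130\right) \left(- \frac{1}{18}\right) - \frac{8}{5} = \frac{65}{9} - \frac{8}{5} = \frac{253}{45}$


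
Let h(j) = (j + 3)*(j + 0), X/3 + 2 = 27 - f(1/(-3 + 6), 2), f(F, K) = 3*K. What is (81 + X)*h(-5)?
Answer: 1380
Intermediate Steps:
X = 57 (X = -6 + 3*(27 - 3*2) = -6 + 3*(27 - 1*6) = -6 + 3*(27 - 6) = -6 + 3*21 = -6 + 63 = 57)
h(j) = j*(3 + j) (h(j) = (3 + j)*j = j*(3 + j))
(81 + X)*h(-5) = (81 + 57)*(-5*(3 - 5)) = 138*(-5*(-2)) = 138*10 = 1380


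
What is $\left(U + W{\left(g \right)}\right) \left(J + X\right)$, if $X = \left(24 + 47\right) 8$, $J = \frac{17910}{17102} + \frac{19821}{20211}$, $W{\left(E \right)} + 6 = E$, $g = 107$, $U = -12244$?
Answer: $- \frac{398754501914244}{57608087} \approx -6.9218 \cdot 10^{6}$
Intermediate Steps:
$W{\left(E \right)} = -6 + E$
$J = \frac{116826292}{57608087}$ ($J = 17910 \cdot \frac{1}{17102} + 19821 \cdot \frac{1}{20211} = \frac{8955}{8551} + \frac{6607}{6737} = \frac{116826292}{57608087} \approx 2.028$)
$X = 568$ ($X = 71 \cdot 8 = 568$)
$\left(U + W{\left(g \right)}\right) \left(J + X\right) = \left(-12244 + \left(-6 + 107\right)\right) \left(\frac{116826292}{57608087} + 568\right) = \left(-12244 + 101\right) \frac{32838219708}{57608087} = \left(-12143\right) \frac{32838219708}{57608087} = - \frac{398754501914244}{57608087}$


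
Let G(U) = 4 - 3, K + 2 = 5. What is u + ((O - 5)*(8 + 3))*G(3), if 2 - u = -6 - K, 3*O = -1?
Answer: -143/3 ≈ -47.667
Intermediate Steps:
K = 3 (K = -2 + 5 = 3)
O = -⅓ (O = (⅓)*(-1) = -⅓ ≈ -0.33333)
G(U) = 1
u = 11 (u = 2 - (-6 - 1*3) = 2 - (-6 - 3) = 2 - 1*(-9) = 2 + 9 = 11)
u + ((O - 5)*(8 + 3))*G(3) = 11 + ((-⅓ - 5)*(8 + 3))*1 = 11 - 16/3*11*1 = 11 - 176/3*1 = 11 - 176/3 = -143/3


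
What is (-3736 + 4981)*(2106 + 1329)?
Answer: 4276575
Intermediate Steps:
(-3736 + 4981)*(2106 + 1329) = 1245*3435 = 4276575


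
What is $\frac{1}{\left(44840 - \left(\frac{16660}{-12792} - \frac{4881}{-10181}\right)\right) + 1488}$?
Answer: $\frac{32558838}{1508412641291} \approx 2.1585 \cdot 10^{-5}$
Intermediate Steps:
$\frac{1}{\left(44840 - \left(\frac{16660}{-12792} - \frac{4881}{-10181}\right)\right) + 1488} = \frac{1}{\left(44840 - \left(16660 \left(- \frac{1}{12792}\right) - - \frac{4881}{10181}\right)\right) + 1488} = \frac{1}{\left(44840 - \left(- \frac{4165}{3198} + \frac{4881}{10181}\right)\right) + 1488} = \frac{1}{\left(44840 - - \frac{26794427}{32558838}\right) + 1488} = \frac{1}{\left(44840 + \frac{26794427}{32558838}\right) + 1488} = \frac{1}{\frac{1459965090347}{32558838} + 1488} = \frac{1}{\frac{1508412641291}{32558838}} = \frac{32558838}{1508412641291}$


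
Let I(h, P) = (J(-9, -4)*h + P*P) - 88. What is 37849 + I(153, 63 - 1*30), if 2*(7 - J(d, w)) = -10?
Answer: 40686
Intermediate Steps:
J(d, w) = 12 (J(d, w) = 7 - 1/2*(-10) = 7 + 5 = 12)
I(h, P) = -88 + P**2 + 12*h (I(h, P) = (12*h + P*P) - 88 = (12*h + P**2) - 88 = (P**2 + 12*h) - 88 = -88 + P**2 + 12*h)
37849 + I(153, 63 - 1*30) = 37849 + (-88 + (63 - 1*30)**2 + 12*153) = 37849 + (-88 + (63 - 30)**2 + 1836) = 37849 + (-88 + 33**2 + 1836) = 37849 + (-88 + 1089 + 1836) = 37849 + 2837 = 40686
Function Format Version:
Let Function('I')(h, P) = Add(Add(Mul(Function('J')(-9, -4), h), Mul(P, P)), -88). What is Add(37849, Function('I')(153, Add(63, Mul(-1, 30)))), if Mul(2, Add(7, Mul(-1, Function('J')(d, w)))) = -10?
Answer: 40686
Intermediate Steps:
Function('J')(d, w) = 12 (Function('J')(d, w) = Add(7, Mul(Rational(-1, 2), -10)) = Add(7, 5) = 12)
Function('I')(h, P) = Add(-88, Pow(P, 2), Mul(12, h)) (Function('I')(h, P) = Add(Add(Mul(12, h), Mul(P, P)), -88) = Add(Add(Mul(12, h), Pow(P, 2)), -88) = Add(Add(Pow(P, 2), Mul(12, h)), -88) = Add(-88, Pow(P, 2), Mul(12, h)))
Add(37849, Function('I')(153, Add(63, Mul(-1, 30)))) = Add(37849, Add(-88, Pow(Add(63, Mul(-1, 30)), 2), Mul(12, 153))) = Add(37849, Add(-88, Pow(Add(63, -30), 2), 1836)) = Add(37849, Add(-88, Pow(33, 2), 1836)) = Add(37849, Add(-88, 1089, 1836)) = Add(37849, 2837) = 40686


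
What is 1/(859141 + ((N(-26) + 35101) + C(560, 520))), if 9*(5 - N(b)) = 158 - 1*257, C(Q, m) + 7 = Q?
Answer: 1/894811 ≈ 1.1176e-6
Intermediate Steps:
C(Q, m) = -7 + Q
N(b) = 16 (N(b) = 5 - (158 - 1*257)/9 = 5 - (158 - 257)/9 = 5 - ⅑*(-99) = 5 + 11 = 16)
1/(859141 + ((N(-26) + 35101) + C(560, 520))) = 1/(859141 + ((16 + 35101) + (-7 + 560))) = 1/(859141 + (35117 + 553)) = 1/(859141 + 35670) = 1/894811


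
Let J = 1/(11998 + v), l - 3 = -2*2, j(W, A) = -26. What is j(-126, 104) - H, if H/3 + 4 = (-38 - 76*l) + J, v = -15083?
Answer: -394877/3085 ≈ -128.00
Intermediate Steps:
l = -1 (l = 3 - 2*2 = 3 - 4 = -1)
J = -1/3085 (J = 1/(11998 - 15083) = 1/(-3085) = -1/3085 ≈ -0.00032415)
H = 314667/3085 (H = -12 + 3*((-38 - 76*(-1)) - 1/3085) = -12 + 3*((-38 + 76) - 1/3085) = -12 + 3*(38 - 1/3085) = -12 + 3*(117229/3085) = -12 + 351687/3085 = 314667/3085 ≈ 102.00)
j(-126, 104) - H = -26 - 1*314667/3085 = -26 - 314667/3085 = -394877/3085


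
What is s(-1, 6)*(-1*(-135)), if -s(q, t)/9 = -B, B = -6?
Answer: -7290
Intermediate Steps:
s(q, t) = -54 (s(q, t) = -(-9)*(-6) = -9*6 = -54)
s(-1, 6)*(-1*(-135)) = -(-54)*(-135) = -54*135 = -7290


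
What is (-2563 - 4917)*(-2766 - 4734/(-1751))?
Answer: 2128954080/103 ≈ 2.0669e+7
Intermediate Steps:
(-2563 - 4917)*(-2766 - 4734/(-1751)) = -7480*(-2766 - 4734*(-1/1751)) = -7480*(-2766 + 4734/1751) = -7480*(-4838532/1751) = 2128954080/103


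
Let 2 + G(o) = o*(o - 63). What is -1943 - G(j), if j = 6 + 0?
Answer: -1599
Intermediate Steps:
j = 6
G(o) = -2 + o*(-63 + o) (G(o) = -2 + o*(o - 63) = -2 + o*(-63 + o))
-1943 - G(j) = -1943 - (-2 + 6² - 63*6) = -1943 - (-2 + 36 - 378) = -1943 - 1*(-344) = -1943 + 344 = -1599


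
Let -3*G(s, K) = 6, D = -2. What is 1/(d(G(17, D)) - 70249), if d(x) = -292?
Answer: -1/70541 ≈ -1.4176e-5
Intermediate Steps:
G(s, K) = -2 (G(s, K) = -1/3*6 = -2)
1/(d(G(17, D)) - 70249) = 1/(-292 - 70249) = 1/(-70541) = -1/70541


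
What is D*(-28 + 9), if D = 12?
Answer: -228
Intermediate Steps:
D*(-28 + 9) = 12*(-28 + 9) = 12*(-19) = -228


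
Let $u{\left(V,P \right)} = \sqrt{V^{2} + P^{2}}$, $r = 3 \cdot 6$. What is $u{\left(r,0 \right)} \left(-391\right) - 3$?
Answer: $-7041$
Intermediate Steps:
$r = 18$
$u{\left(V,P \right)} = \sqrt{P^{2} + V^{2}}$
$u{\left(r,0 \right)} \left(-391\right) - 3 = \sqrt{0^{2} + 18^{2}} \left(-391\right) - 3 = \sqrt{0 + 324} \left(-391\right) - 3 = \sqrt{324} \left(-391\right) - 3 = 18 \left(-391\right) - 3 = -7038 - 3 = -7041$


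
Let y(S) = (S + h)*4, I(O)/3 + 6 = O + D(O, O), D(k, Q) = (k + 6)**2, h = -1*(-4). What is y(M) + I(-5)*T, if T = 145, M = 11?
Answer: -4290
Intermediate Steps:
h = 4
D(k, Q) = (6 + k)**2
I(O) = -18 + 3*O + 3*(6 + O)**2 (I(O) = -18 + 3*(O + (6 + O)**2) = -18 + (3*O + 3*(6 + O)**2) = -18 + 3*O + 3*(6 + O)**2)
y(S) = 16 + 4*S (y(S) = (S + 4)*4 = (4 + S)*4 = 16 + 4*S)
y(M) + I(-5)*T = (16 + 4*11) + (-18 + 3*(-5) + 3*(6 - 5)**2)*145 = (16 + 44) + (-18 - 15 + 3*1**2)*145 = 60 + (-18 - 15 + 3*1)*145 = 60 + (-18 - 15 + 3)*145 = 60 - 30*145 = 60 - 4350 = -4290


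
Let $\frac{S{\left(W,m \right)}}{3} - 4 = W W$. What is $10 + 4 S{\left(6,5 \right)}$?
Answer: $490$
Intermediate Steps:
$S{\left(W,m \right)} = 12 + 3 W^{2}$ ($S{\left(W,m \right)} = 12 + 3 W W = 12 + 3 W^{2}$)
$10 + 4 S{\left(6,5 \right)} = 10 + 4 \left(12 + 3 \cdot 6^{2}\right) = 10 + 4 \left(12 + 3 \cdot 36\right) = 10 + 4 \left(12 + 108\right) = 10 + 4 \cdot 120 = 10 + 480 = 490$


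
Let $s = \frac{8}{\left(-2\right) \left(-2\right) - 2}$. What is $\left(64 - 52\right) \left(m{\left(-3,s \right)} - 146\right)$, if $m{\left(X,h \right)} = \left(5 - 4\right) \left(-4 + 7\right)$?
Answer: $-1716$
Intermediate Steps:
$s = 4$ ($s = \frac{8}{4 - 2} = \frac{8}{2} = 8 \cdot \frac{1}{2} = 4$)
$m{\left(X,h \right)} = 3$ ($m{\left(X,h \right)} = 1 \cdot 3 = 3$)
$\left(64 - 52\right) \left(m{\left(-3,s \right)} - 146\right) = \left(64 - 52\right) \left(3 - 146\right) = 12 \left(-143\right) = -1716$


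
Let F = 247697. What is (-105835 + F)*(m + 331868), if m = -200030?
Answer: 18702802356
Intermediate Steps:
(-105835 + F)*(m + 331868) = (-105835 + 247697)*(-200030 + 331868) = 141862*131838 = 18702802356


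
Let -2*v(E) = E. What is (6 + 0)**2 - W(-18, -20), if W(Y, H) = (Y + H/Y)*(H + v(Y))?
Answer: -1348/9 ≈ -149.78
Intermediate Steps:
v(E) = -E/2
W(Y, H) = (H - Y/2)*(Y + H/Y) (W(Y, H) = (Y + H/Y)*(H - Y/2) = (H - Y/2)*(Y + H/Y))
(6 + 0)**2 - W(-18, -20) = (6 + 0)**2 - (-1/2*(-20) - 1/2*(-18)**2 - 20*(-18) + (-20)**2/(-18)) = 6**2 - (10 - 1/2*324 + 360 + 400*(-1/18)) = 36 - (10 - 162 + 360 - 200/9) = 36 - 1*1672/9 = 36 - 1672/9 = -1348/9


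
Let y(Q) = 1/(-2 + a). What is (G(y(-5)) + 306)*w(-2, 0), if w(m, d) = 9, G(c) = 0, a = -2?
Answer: 2754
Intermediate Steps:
y(Q) = -1/4 (y(Q) = 1/(-2 - 2) = 1/(-4) = -1/4)
(G(y(-5)) + 306)*w(-2, 0) = (0 + 306)*9 = 306*9 = 2754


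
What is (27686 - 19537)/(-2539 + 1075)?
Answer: -8149/1464 ≈ -5.5663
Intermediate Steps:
(27686 - 19537)/(-2539 + 1075) = 8149/(-1464) = 8149*(-1/1464) = -8149/1464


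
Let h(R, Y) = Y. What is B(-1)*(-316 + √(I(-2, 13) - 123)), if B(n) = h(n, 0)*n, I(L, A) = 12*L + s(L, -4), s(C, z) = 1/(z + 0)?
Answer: 0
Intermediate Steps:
s(C, z) = 1/z
I(L, A) = -¼ + 12*L (I(L, A) = 12*L + 1/(-4) = 12*L - ¼ = -¼ + 12*L)
B(n) = 0 (B(n) = 0*n = 0)
B(-1)*(-316 + √(I(-2, 13) - 123)) = 0*(-316 + √((-¼ + 12*(-2)) - 123)) = 0*(-316 + √((-¼ - 24) - 123)) = 0*(-316 + √(-97/4 - 123)) = 0*(-316 + √(-589/4)) = 0*(-316 + I*√589/2) = 0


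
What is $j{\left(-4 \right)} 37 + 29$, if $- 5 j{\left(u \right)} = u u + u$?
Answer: $- \frac{299}{5} \approx -59.8$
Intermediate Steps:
$j{\left(u \right)} = - \frac{u}{5} - \frac{u^{2}}{5}$ ($j{\left(u \right)} = - \frac{u u + u}{5} = - \frac{u^{2} + u}{5} = - \frac{u + u^{2}}{5} = - \frac{u}{5} - \frac{u^{2}}{5}$)
$j{\left(-4 \right)} 37 + 29 = \left(- \frac{1}{5}\right) \left(-4\right) \left(1 - 4\right) 37 + 29 = \left(- \frac{1}{5}\right) \left(-4\right) \left(-3\right) 37 + 29 = \left(- \frac{12}{5}\right) 37 + 29 = - \frac{444}{5} + 29 = - \frac{299}{5}$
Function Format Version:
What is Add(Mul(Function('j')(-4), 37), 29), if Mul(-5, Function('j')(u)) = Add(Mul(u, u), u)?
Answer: Rational(-299, 5) ≈ -59.800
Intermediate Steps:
Function('j')(u) = Add(Mul(Rational(-1, 5), u), Mul(Rational(-1, 5), Pow(u, 2))) (Function('j')(u) = Mul(Rational(-1, 5), Add(Mul(u, u), u)) = Mul(Rational(-1, 5), Add(Pow(u, 2), u)) = Mul(Rational(-1, 5), Add(u, Pow(u, 2))) = Add(Mul(Rational(-1, 5), u), Mul(Rational(-1, 5), Pow(u, 2))))
Add(Mul(Function('j')(-4), 37), 29) = Add(Mul(Mul(Rational(-1, 5), -4, Add(1, -4)), 37), 29) = Add(Mul(Mul(Rational(-1, 5), -4, -3), 37), 29) = Add(Mul(Rational(-12, 5), 37), 29) = Add(Rational(-444, 5), 29) = Rational(-299, 5)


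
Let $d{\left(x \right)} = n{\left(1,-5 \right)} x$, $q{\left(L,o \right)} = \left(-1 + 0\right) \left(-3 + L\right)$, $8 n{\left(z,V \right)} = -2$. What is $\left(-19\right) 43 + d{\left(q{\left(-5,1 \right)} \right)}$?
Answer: $-819$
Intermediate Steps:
$n{\left(z,V \right)} = - \frac{1}{4}$ ($n{\left(z,V \right)} = \frac{1}{8} \left(-2\right) = - \frac{1}{4}$)
$q{\left(L,o \right)} = 3 - L$ ($q{\left(L,o \right)} = - (-3 + L) = 3 - L$)
$d{\left(x \right)} = - \frac{x}{4}$
$\left(-19\right) 43 + d{\left(q{\left(-5,1 \right)} \right)} = \left(-19\right) 43 - \frac{3 - -5}{4} = -817 - \frac{3 + 5}{4} = -817 - 2 = -819$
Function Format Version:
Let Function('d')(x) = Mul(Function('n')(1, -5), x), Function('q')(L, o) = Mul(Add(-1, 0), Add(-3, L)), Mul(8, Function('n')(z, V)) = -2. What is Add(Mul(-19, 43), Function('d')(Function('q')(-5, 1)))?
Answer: -819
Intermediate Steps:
Function('n')(z, V) = Rational(-1, 4) (Function('n')(z, V) = Mul(Rational(1, 8), -2) = Rational(-1, 4))
Function('q')(L, o) = Add(3, Mul(-1, L)) (Function('q')(L, o) = Mul(-1, Add(-3, L)) = Add(3, Mul(-1, L)))
Function('d')(x) = Mul(Rational(-1, 4), x)
Add(Mul(-19, 43), Function('d')(Function('q')(-5, 1))) = Add(Mul(-19, 43), Mul(Rational(-1, 4), Add(3, Mul(-1, -5)))) = Add(-817, Mul(Rational(-1, 4), Add(3, 5))) = Add(-817, Mul(Rational(-1, 4), 8)) = Add(-817, -2) = -819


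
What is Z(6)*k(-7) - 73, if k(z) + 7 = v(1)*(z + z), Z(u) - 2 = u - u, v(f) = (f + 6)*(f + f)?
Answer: -479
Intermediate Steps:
v(f) = 2*f*(6 + f) (v(f) = (6 + f)*(2*f) = 2*f*(6 + f))
Z(u) = 2 (Z(u) = 2 + (u - u) = 2 + 0 = 2)
k(z) = -7 + 28*z (k(z) = -7 + (2*1*(6 + 1))*(z + z) = -7 + (2*1*7)*(2*z) = -7 + 14*(2*z) = -7 + 28*z)
Z(6)*k(-7) - 73 = 2*(-7 + 28*(-7)) - 73 = 2*(-7 - 196) - 73 = 2*(-203) - 73 = -406 - 73 = -479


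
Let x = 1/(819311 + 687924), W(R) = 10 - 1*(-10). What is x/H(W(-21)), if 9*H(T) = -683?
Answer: -9/1029441505 ≈ -8.7426e-9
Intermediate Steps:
W(R) = 20 (W(R) = 10 + 10 = 20)
H(T) = -683/9 (H(T) = (⅑)*(-683) = -683/9)
x = 1/1507235 ≈ 6.6347e-7
x/H(W(-21)) = 1/(1507235*(-683/9)) = (1/1507235)*(-9/683) = -9/1029441505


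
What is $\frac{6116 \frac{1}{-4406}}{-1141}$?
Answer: $\frac{3058}{2513623} \approx 0.0012166$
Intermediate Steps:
$\frac{6116 \frac{1}{-4406}}{-1141} = 6116 \left(- \frac{1}{4406}\right) \left(- \frac{1}{1141}\right) = \left(- \frac{3058}{2203}\right) \left(- \frac{1}{1141}\right) = \frac{3058}{2513623}$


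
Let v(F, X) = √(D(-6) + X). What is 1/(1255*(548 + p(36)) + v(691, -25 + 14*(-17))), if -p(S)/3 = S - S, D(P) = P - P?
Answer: 687740/472986307863 - I*√263/472986307863 ≈ 1.454e-6 - 3.4287e-11*I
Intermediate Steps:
D(P) = 0
p(S) = 0 (p(S) = -3*(S - S) = -3*0 = 0)
v(F, X) = √X (v(F, X) = √(0 + X) = √X)
1/(1255*(548 + p(36)) + v(691, -25 + 14*(-17))) = 1/(1255*(548 + 0) + √(-25 + 14*(-17))) = 1/(1255*548 + √(-25 - 238)) = 1/(687740 + √(-263)) = 1/(687740 + I*√263)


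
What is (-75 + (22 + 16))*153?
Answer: -5661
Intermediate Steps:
(-75 + (22 + 16))*153 = (-75 + 38)*153 = -37*153 = -5661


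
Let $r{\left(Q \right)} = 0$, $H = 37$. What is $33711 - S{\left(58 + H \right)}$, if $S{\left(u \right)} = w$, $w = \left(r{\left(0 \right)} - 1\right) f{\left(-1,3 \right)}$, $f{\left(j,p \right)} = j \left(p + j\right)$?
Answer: $33709$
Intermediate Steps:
$f{\left(j,p \right)} = j \left(j + p\right)$
$w = 2$ ($w = \left(0 - 1\right) \left(- (-1 + 3)\right) = - \left(-1\right) 2 = \left(-1\right) \left(-2\right) = 2$)
$S{\left(u \right)} = 2$
$33711 - S{\left(58 + H \right)} = 33711 - 2 = 33709$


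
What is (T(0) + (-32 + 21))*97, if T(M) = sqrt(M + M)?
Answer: -1067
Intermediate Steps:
T(M) = sqrt(2)*sqrt(M) (T(M) = sqrt(2*M) = sqrt(2)*sqrt(M))
(T(0) + (-32 + 21))*97 = (sqrt(2)*sqrt(0) + (-32 + 21))*97 = (sqrt(2)*0 - 11)*97 = (0 - 11)*97 = -11*97 = -1067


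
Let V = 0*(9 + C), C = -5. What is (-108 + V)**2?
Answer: 11664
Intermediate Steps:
V = 0 (V = 0*(9 - 5) = 0*4 = 0)
(-108 + V)**2 = (-108 + 0)**2 = (-108)**2 = 11664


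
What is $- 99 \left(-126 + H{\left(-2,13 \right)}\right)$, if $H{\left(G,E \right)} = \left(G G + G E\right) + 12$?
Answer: $13464$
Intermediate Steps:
$H{\left(G,E \right)} = 12 + G^{2} + E G$ ($H{\left(G,E \right)} = \left(G^{2} + E G\right) + 12 = 12 + G^{2} + E G$)
$- 99 \left(-126 + H{\left(-2,13 \right)}\right) = - 99 \left(-126 + \left(12 + \left(-2\right)^{2} + 13 \left(-2\right)\right)\right) = - 99 \left(-126 + \left(12 + 4 - 26\right)\right) = - 99 \left(-126 - 10\right) = \left(-99\right) \left(-136\right) = 13464$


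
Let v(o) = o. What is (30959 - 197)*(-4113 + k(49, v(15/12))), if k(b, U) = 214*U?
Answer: -118295271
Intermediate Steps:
(30959 - 197)*(-4113 + k(49, v(15/12))) = (30959 - 197)*(-4113 + 214*(15/12)) = 30762*(-4113 + 214*(15*(1/12))) = 30762*(-4113 + 214*(5/4)) = 30762*(-4113 + 535/2) = 30762*(-7691/2) = -118295271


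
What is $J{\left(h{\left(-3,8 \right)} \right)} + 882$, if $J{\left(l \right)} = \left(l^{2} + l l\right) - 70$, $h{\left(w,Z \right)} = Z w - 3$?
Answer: $2270$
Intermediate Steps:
$h{\left(w,Z \right)} = -3 + Z w$
$J{\left(l \right)} = -70 + 2 l^{2}$ ($J{\left(l \right)} = \left(l^{2} + l^{2}\right) - 70 = 2 l^{2} - 70 = -70 + 2 l^{2}$)
$J{\left(h{\left(-3,8 \right)} \right)} + 882 = \left(-70 + 2 \left(-3 + 8 \left(-3\right)\right)^{2}\right) + 882 = \left(-70 + 2 \left(-3 - 24\right)^{2}\right) + 882 = \left(-70 + 2 \left(-27\right)^{2}\right) + 882 = \left(-70 + 2 \cdot 729\right) + 882 = \left(-70 + 1458\right) + 882 = 1388 + 882 = 2270$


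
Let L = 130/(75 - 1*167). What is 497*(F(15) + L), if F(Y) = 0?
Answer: -32305/46 ≈ -702.28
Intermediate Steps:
L = -65/46 (L = 130/(75 - 167) = 130/(-92) = 130*(-1/92) = -65/46 ≈ -1.4130)
497*(F(15) + L) = 497*(0 - 65/46) = 497*(-65/46) = -32305/46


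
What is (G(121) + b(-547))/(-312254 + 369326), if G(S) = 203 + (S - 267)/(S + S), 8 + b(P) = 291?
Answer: 58733/6905712 ≈ 0.0085050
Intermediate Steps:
b(P) = 283 (b(P) = -8 + 291 = 283)
G(S) = 203 + (-267 + S)/(2*S) (G(S) = 203 + (-267 + S)/((2*S)) = 203 + (-267 + S)*(1/(2*S)) = 203 + (-267 + S)/(2*S))
(G(121) + b(-547))/(-312254 + 369326) = ((1/2)*(-267 + 407*121)/121 + 283)/(-312254 + 369326) = ((1/2)*(1/121)*(-267 + 49247) + 283)/57072 = ((1/2)*(1/121)*48980 + 283)*(1/57072) = (24490/121 + 283)*(1/57072) = (58733/121)*(1/57072) = 58733/6905712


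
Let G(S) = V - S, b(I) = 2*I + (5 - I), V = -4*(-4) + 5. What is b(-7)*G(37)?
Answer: 32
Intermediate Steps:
V = 21 (V = 16 + 5 = 21)
b(I) = 5 + I
G(S) = 21 - S
b(-7)*G(37) = (5 - 7)*(21 - 1*37) = -2*(21 - 37) = -2*(-16) = 32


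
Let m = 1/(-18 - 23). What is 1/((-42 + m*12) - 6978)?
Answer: -41/287832 ≈ -0.00014244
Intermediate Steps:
m = -1/41 (m = 1/(-41) = -1/41 ≈ -0.024390)
1/((-42 + m*12) - 6978) = 1/((-42 - 1/41*12) - 6978) = 1/((-42 - 12/41) - 6978) = 1/(-1734/41 - 6978) = 1/(-287832/41) = -41/287832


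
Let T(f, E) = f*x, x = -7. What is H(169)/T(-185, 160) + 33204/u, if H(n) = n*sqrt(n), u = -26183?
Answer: 14524871/33906985 ≈ 0.42837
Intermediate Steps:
T(f, E) = -7*f (T(f, E) = f*(-7) = -7*f)
H(n) = n**(3/2)
H(169)/T(-185, 160) + 33204/u = 169**(3/2)/((-7*(-185))) + 33204/(-26183) = 2197/1295 + 33204*(-1/26183) = 2197*(1/1295) - 33204/26183 = 2197/1295 - 33204/26183 = 14524871/33906985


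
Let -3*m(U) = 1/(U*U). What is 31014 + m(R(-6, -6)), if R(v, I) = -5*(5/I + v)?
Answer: 1303363338/42025 ≈ 31014.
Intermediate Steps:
R(v, I) = -25/I - 5*v (R(v, I) = -5*(v + 5/I) = -25/I - 5*v)
m(U) = -1/(3*U**2) (m(U) = -1/(3*U*U) = -1/(3*U**2))
31014 + m(R(-6, -6)) = 31014 - 1/(3*(-25/(-6) - 5*(-6))**2) = 31014 - 1/(3*(-25*(-1/6) + 30)**2) = 31014 - 1/(3*(25/6 + 30)**2) = 31014 - 1/(3*(205/6)**2) = 31014 - 1/3*36/42025 = 31014 - 12/42025 = 1303363338/42025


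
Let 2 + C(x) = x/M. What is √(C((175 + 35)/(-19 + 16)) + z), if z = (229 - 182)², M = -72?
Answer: √79487/6 ≈ 46.989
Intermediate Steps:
C(x) = -2 - x/72 (C(x) = -2 + x/(-72) = -2 + x*(-1/72) = -2 - x/72)
z = 2209 (z = 47² = 2209)
√(C((175 + 35)/(-19 + 16)) + z) = √((-2 - (175 + 35)/(72*(-19 + 16))) + 2209) = √((-2 - 35/(12*(-3))) + 2209) = √((-2 - 35*(-1)/(12*3)) + 2209) = √((-2 - 1/72*(-70)) + 2209) = √((-2 + 35/36) + 2209) = √(-37/36 + 2209) = √(79487/36) = √79487/6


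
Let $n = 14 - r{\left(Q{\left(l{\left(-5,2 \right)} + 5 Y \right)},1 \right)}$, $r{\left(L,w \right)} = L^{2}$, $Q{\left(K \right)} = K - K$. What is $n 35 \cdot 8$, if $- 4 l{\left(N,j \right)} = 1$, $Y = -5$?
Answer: $3920$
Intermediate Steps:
$l{\left(N,j \right)} = - \frac{1}{4}$ ($l{\left(N,j \right)} = \left(- \frac{1}{4}\right) 1 = - \frac{1}{4}$)
$Q{\left(K \right)} = 0$
$n = 14$ ($n = 14 - 0^{2} = 14 - 0 = 14 + 0 = 14$)
$n 35 \cdot 8 = 14 \cdot 35 \cdot 8 = 490 \cdot 8 = 3920$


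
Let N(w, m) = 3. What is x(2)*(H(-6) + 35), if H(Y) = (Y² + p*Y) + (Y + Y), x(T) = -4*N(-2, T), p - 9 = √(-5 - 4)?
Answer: -60 + 216*I ≈ -60.0 + 216.0*I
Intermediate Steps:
p = 9 + 3*I (p = 9 + √(-5 - 4) = 9 + √(-9) = 9 + 3*I ≈ 9.0 + 3.0*I)
x(T) = -12 (x(T) = -4*3 = -12)
H(Y) = Y² + 2*Y + Y*(9 + 3*I) (H(Y) = (Y² + (9 + 3*I)*Y) + (Y + Y) = (Y² + Y*(9 + 3*I)) + 2*Y = Y² + 2*Y + Y*(9 + 3*I))
x(2)*(H(-6) + 35) = -12*(-6*(11 - 6 + 3*I) + 35) = -12*(-6*(5 + 3*I) + 35) = -12*((-30 - 18*I) + 35) = -12*(5 - 18*I) = -60 + 216*I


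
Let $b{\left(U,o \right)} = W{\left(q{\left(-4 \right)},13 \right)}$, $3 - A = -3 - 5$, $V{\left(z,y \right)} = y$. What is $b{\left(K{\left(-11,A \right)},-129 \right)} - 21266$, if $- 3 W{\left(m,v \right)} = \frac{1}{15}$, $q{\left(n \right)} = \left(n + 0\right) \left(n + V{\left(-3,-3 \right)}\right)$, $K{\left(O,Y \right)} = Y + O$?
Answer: $- \frac{956971}{45} \approx -21266.0$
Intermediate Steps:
$A = 11$ ($A = 3 - \left(-3 - 5\right) = 3 - -8 = 3 + 8 = 11$)
$K{\left(O,Y \right)} = O + Y$
$q{\left(n \right)} = n \left(-3 + n\right)$ ($q{\left(n \right)} = \left(n + 0\right) \left(n - 3\right) = n \left(-3 + n\right)$)
$W{\left(m,v \right)} = - \frac{1}{45}$ ($W{\left(m,v \right)} = - \frac{1}{3 \cdot 15} = \left(- \frac{1}{3}\right) \frac{1}{15} = - \frac{1}{45}$)
$b{\left(U,o \right)} = - \frac{1}{45}$
$b{\left(K{\left(-11,A \right)},-129 \right)} - 21266 = - \frac{1}{45} - 21266 = - \frac{956971}{45}$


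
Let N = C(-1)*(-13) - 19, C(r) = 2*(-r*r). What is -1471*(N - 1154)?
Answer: 1687237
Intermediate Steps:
C(r) = -2*r² (C(r) = 2*(-r²) = -2*r²)
N = 7 (N = -2*(-1)²*(-13) - 19 = -2*1*(-13) - 19 = -2*(-13) - 19 = 26 - 19 = 7)
-1471*(N - 1154) = -1471*(7 - 1154) = -1471*(-1147) = 1687237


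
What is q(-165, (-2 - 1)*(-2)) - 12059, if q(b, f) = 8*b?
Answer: -13379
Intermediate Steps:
q(-165, (-2 - 1)*(-2)) - 12059 = 8*(-165) - 12059 = -1320 - 12059 = -13379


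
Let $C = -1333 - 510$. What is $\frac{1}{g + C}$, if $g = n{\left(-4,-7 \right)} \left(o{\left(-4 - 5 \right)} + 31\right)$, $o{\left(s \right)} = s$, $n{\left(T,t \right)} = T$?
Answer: $- \frac{1}{1931} \approx -0.00051787$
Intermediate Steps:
$g = -88$ ($g = - 4 \left(\left(-4 - 5\right) + 31\right) = - 4 \left(-9 + 31\right) = \left(-4\right) 22 = -88$)
$C = -1843$ ($C = -1333 - 510 = -1843$)
$\frac{1}{g + C} = \frac{1}{-88 - 1843} = \frac{1}{-1931} = - \frac{1}{1931}$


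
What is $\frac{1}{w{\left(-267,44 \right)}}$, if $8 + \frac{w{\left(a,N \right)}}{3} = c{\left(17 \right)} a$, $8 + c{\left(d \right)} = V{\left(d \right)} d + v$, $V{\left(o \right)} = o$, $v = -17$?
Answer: $- \frac{1}{211488} \approx -4.7284 \cdot 10^{-6}$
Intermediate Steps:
$c{\left(d \right)} = -25 + d^{2}$ ($c{\left(d \right)} = -8 + \left(d d - 17\right) = -8 + \left(d^{2} - 17\right) = -8 + \left(-17 + d^{2}\right) = -25 + d^{2}$)
$w{\left(a,N \right)} = -24 + 792 a$ ($w{\left(a,N \right)} = -24 + 3 \left(-25 + 17^{2}\right) a = -24 + 3 \left(-25 + 289\right) a = -24 + 3 \cdot 264 a = -24 + 792 a$)
$\frac{1}{w{\left(-267,44 \right)}} = \frac{1}{-24 + 792 \left(-267\right)} = \frac{1}{-24 - 211464} = \frac{1}{-211488} = - \frac{1}{211488}$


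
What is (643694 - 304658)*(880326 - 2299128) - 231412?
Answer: -481025186284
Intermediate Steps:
(643694 - 304658)*(880326 - 2299128) - 231412 = 339036*(-1418802) - 231412 = -481024954872 - 231412 = -481025186284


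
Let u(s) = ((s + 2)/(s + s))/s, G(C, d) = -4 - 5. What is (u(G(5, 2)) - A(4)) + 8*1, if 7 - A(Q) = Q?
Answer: 803/162 ≈ 4.9568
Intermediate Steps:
G(C, d) = -9
A(Q) = 7 - Q
u(s) = (2 + s)/(2*s²) (u(s) = ((2 + s)/((2*s)))/s = ((2 + s)*(1/(2*s)))/s = ((2 + s)/(2*s))/s = (2 + s)/(2*s²))
(u(G(5, 2)) - A(4)) + 8*1 = ((½)*(2 - 9)/(-9)² - (7 - 1*4)) + 8*1 = ((½)*(1/81)*(-7) - (7 - 4)) + 8 = (-7/162 - 1*3) + 8 = (-7/162 - 3) + 8 = -493/162 + 8 = 803/162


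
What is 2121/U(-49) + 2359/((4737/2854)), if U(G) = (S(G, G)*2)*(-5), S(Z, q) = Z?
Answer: 472716331/331590 ≈ 1425.6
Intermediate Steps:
U(G) = -10*G (U(G) = (G*2)*(-5) = (2*G)*(-5) = -10*G)
2121/U(-49) + 2359/((4737/2854)) = 2121/((-10*(-49))) + 2359/((4737/2854)) = 2121/490 + 2359/((4737*(1/2854))) = 2121*(1/490) + 2359/(4737/2854) = 303/70 + 2359*(2854/4737) = 303/70 + 6732586/4737 = 472716331/331590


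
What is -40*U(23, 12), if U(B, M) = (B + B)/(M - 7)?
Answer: -368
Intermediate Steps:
U(B, M) = 2*B/(-7 + M) (U(B, M) = (2*B)/(-7 + M) = 2*B/(-7 + M))
-40*U(23, 12) = -80*23/(-7 + 12) = -80*23/5 = -40*46/5 = -368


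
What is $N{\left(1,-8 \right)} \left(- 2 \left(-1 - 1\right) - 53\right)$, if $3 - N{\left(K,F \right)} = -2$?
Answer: $-245$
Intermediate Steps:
$N{\left(K,F \right)} = 5$ ($N{\left(K,F \right)} = 3 - -2 = 3 + 2 = 5$)
$N{\left(1,-8 \right)} \left(- 2 \left(-1 - 1\right) - 53\right) = 5 \left(- 2 \left(-1 - 1\right) - 53\right) = 5 \left(\left(-2\right) \left(-2\right) - 53\right) = 5 \left(4 - 53\right) = 5 \left(-49\right) = -245$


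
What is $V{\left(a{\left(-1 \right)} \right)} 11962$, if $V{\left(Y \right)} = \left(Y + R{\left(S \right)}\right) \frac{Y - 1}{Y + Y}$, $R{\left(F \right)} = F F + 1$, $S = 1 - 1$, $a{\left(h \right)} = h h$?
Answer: $0$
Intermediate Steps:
$a{\left(h \right)} = h^{2}$
$S = 0$ ($S = 1 - 1 = 0$)
$R{\left(F \right)} = 1 + F^{2}$ ($R{\left(F \right)} = F^{2} + 1 = 1 + F^{2}$)
$V{\left(Y \right)} = \frac{\left(1 + Y\right) \left(-1 + Y\right)}{2 Y}$ ($V{\left(Y \right)} = \left(Y + \left(1 + 0^{2}\right)\right) \frac{Y - 1}{Y + Y} = \left(Y + \left(1 + 0\right)\right) \frac{-1 + Y}{2 Y} = \left(Y + 1\right) \left(-1 + Y\right) \frac{1}{2 Y} = \left(1 + Y\right) \frac{-1 + Y}{2 Y} = \frac{\left(1 + Y\right) \left(-1 + Y\right)}{2 Y}$)
$V{\left(a{\left(-1 \right)} \right)} 11962 = \frac{-1 + \left(\left(-1\right)^{2}\right)^{2}}{2 \left(-1\right)^{2}} \cdot 11962 = \frac{-1 + 1^{2}}{2 \cdot 1} \cdot 11962 = \frac{1}{2} \cdot 1 \left(-1 + 1\right) 11962 = \frac{1}{2} \cdot 1 \cdot 0 \cdot 11962 = 0 \cdot 11962 = 0$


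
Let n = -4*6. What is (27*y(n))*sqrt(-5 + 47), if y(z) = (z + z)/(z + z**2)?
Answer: -54*sqrt(42)/23 ≈ -15.216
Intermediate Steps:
n = -24
y(z) = 2*z/(z + z**2) (y(z) = (2*z)/(z + z**2) = 2*z/(z + z**2))
(27*y(n))*sqrt(-5 + 47) = (27*(2/(1 - 24)))*sqrt(-5 + 47) = (27*(2/(-23)))*sqrt(42) = (27*(2*(-1/23)))*sqrt(42) = (27*(-2/23))*sqrt(42) = -54*sqrt(42)/23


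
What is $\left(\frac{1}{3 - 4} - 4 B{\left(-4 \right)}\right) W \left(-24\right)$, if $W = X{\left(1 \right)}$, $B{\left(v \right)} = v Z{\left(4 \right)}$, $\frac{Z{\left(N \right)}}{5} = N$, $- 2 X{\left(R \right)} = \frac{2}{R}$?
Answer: $7656$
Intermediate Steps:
$X{\left(R \right)} = - \frac{1}{R}$ ($X{\left(R \right)} = - \frac{2 \frac{1}{R}}{2} = - \frac{1}{R}$)
$Z{\left(N \right)} = 5 N$
$B{\left(v \right)} = 20 v$ ($B{\left(v \right)} = v 5 \cdot 4 = v 20 = 20 v$)
$W = -1$ ($W = - 1^{-1} = \left(-1\right) 1 = -1$)
$\left(\frac{1}{3 - 4} - 4 B{\left(-4 \right)}\right) W \left(-24\right) = \left(\frac{1}{3 - 4} - 4 \cdot 20 \left(-4\right)\right) \left(-1\right) \left(-24\right) = \left(\frac{1}{-1} - -320\right) \left(-1\right) \left(-24\right) = \left(-1 + 320\right) \left(-1\right) \left(-24\right) = 319 \left(-1\right) \left(-24\right) = \left(-319\right) \left(-24\right) = 7656$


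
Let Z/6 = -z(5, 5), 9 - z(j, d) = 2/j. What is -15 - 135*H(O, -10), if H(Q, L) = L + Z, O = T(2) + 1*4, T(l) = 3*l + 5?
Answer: 8301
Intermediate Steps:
z(j, d) = 9 - 2/j
T(l) = 5 + 3*l
Z = -258/5 (Z = 6*(-(9 - 2/5)) = 6*(-(9 - 2*⅕)) = 6*(-(9 - ⅖)) = 6*(-1*43/5) = 6*(-43/5) = -258/5 ≈ -51.600)
O = 15 (O = (5 + 3*2) + 1*4 = (5 + 6) + 4 = 11 + 4 = 15)
H(Q, L) = -258/5 + L (H(Q, L) = L - 258/5 = -258/5 + L)
-15 - 135*H(O, -10) = -15 - 135*(-258/5 - 10) = -15 - 135*(-308/5) = -15 + 8316 = 8301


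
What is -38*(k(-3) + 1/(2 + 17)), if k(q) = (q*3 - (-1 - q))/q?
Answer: -424/3 ≈ -141.33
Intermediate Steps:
k(q) = (1 + 4*q)/q (k(q) = (3*q + (1 + q))/q = (1 + 4*q)/q)
-38*(k(-3) + 1/(2 + 17)) = -38*((4 + 1/(-3)) + 1/(2 + 17)) = -38*((4 - ⅓) + 1/19) = -38*(11/3 + 1/19) = -38*212/57 = -424/3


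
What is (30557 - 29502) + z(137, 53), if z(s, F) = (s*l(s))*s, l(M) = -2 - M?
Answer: -2607836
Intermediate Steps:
z(s, F) = s**2*(-2 - s) (z(s, F) = (s*(-2 - s))*s = s**2*(-2 - s))
(30557 - 29502) + z(137, 53) = (30557 - 29502) + 137**2*(-2 - 1*137) = 1055 + 18769*(-2 - 137) = 1055 + 18769*(-139) = 1055 - 2608891 = -2607836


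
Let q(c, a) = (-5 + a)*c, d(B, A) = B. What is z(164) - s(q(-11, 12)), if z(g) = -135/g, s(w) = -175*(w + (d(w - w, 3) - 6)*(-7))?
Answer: -1004635/164 ≈ -6125.8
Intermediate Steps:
q(c, a) = c*(-5 + a)
s(w) = -7350 - 175*w (s(w) = -175*(w + ((w - w) - 6)*(-7)) = -175*(w + (0 - 6)*(-7)) = -175*(w - 6*(-7)) = -175*(w + 42) = -175*(42 + w) = -7350 - 175*w)
z(164) - s(q(-11, 12)) = -135/164 - (-7350 - (-1925)*(-5 + 12)) = -135*1/164 - (-7350 - (-1925)*7) = -135/164 - (-7350 - 175*(-77)) = -135/164 - (-7350 + 13475) = -135/164 - 1*6125 = -135/164 - 6125 = -1004635/164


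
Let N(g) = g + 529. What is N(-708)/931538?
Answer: -179/931538 ≈ -0.00019216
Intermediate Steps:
N(g) = 529 + g
N(-708)/931538 = (529 - 708)/931538 = -179*1/931538 = -179/931538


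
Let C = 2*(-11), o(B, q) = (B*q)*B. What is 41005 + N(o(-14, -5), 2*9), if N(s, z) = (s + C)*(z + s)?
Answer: 1004929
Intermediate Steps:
o(B, q) = q*B**2
C = -22
N(s, z) = (-22 + s)*(s + z) (N(s, z) = (s - 22)*(z + s) = (-22 + s)*(s + z))
41005 + N(o(-14, -5), 2*9) = 41005 + ((-5*(-14)**2)**2 - (-110)*(-14)**2 - 44*9 + (-5*(-14)**2)*(2*9)) = 41005 + ((-5*196)**2 - (-110)*196 - 22*18 - 5*196*18) = 41005 + ((-980)**2 - 22*(-980) - 396 - 980*18) = 41005 + (960400 + 21560 - 396 - 17640) = 41005 + 963924 = 1004929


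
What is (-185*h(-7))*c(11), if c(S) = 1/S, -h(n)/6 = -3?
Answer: -3330/11 ≈ -302.73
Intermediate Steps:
h(n) = 18 (h(n) = -6*(-3) = 18)
c(S) = 1/S
(-185*h(-7))*c(11) = -185*18/11 = -3330*1/11 = -3330/11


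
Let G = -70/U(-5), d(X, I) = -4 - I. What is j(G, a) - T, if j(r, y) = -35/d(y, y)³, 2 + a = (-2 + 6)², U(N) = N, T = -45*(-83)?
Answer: -21782485/5832 ≈ -3735.0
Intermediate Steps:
T = 3735
G = 14 (G = -70/(-5) = -70*(-⅕) = 14)
a = 14 (a = -2 + (-2 + 6)² = -2 + 4² = -2 + 16 = 14)
j(r, y) = -35/(-4 - y)³
j(G, a) - T = 35/(4 + 14)³ - 1*3735 = 35/18³ - 3735 = 35*(1/5832) - 3735 = 35/5832 - 3735 = -21782485/5832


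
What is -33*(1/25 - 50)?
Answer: 41217/25 ≈ 1648.7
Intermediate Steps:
-33*(1/25 - 50) = -33*(-1249/25) = 41217/25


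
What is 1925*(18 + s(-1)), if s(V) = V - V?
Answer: 34650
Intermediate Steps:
s(V) = 0
1925*(18 + s(-1)) = 1925*(18 + 0) = 1925*18 = 34650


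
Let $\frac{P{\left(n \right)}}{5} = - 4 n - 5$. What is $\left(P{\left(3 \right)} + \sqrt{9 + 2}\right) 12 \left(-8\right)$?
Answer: $8160 - 96 \sqrt{11} \approx 7841.6$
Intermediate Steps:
$P{\left(n \right)} = -25 - 20 n$ ($P{\left(n \right)} = 5 \left(- 4 n - 5\right) = 5 \left(-5 - 4 n\right) = -25 - 20 n$)
$\left(P{\left(3 \right)} + \sqrt{9 + 2}\right) 12 \left(-8\right) = \left(\left(-25 - 60\right) + \sqrt{9 + 2}\right) 12 \left(-8\right) = \left(\left(-25 - 60\right) + \sqrt{11}\right) 12 \left(-8\right) = \left(-85 + \sqrt{11}\right) 12 \left(-8\right) = \left(-1020 + 12 \sqrt{11}\right) \left(-8\right) = 8160 - 96 \sqrt{11}$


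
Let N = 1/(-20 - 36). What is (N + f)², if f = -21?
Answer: 1385329/3136 ≈ 441.75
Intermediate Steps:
N = -1/56 (N = 1/(-56) = -1/56 ≈ -0.017857)
(N + f)² = (-1/56 - 21)² = (-1177/56)² = 1385329/3136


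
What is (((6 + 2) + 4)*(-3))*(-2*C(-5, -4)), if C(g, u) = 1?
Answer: 72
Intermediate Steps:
(((6 + 2) + 4)*(-3))*(-2*C(-5, -4)) = (((6 + 2) + 4)*(-3))*(-2*1) = ((8 + 4)*(-3))*(-2) = (12*(-3))*(-2) = -36*(-2) = 72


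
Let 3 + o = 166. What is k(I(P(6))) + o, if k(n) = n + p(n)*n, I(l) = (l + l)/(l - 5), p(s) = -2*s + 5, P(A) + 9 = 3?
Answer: 20227/121 ≈ 167.17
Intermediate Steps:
P(A) = -6 (P(A) = -9 + 3 = -6)
p(s) = 5 - 2*s
o = 163 (o = -3 + 166 = 163)
I(l) = 2*l/(-5 + l) (I(l) = (2*l)/(-5 + l) = 2*l/(-5 + l))
k(n) = n + n*(5 - 2*n) (k(n) = n + (5 - 2*n)*n = n + n*(5 - 2*n))
k(I(P(6))) + o = 2*(2*(-6)/(-5 - 6))*(3 - 2*(-6)/(-5 - 6)) + 163 = 2*(2*(-6)/(-11))*(3 - 2*(-6)/(-11)) + 163 = 2*(2*(-6)*(-1/11))*(3 - 2*(-6)*(-1)/11) + 163 = 2*(12/11)*(3 - 1*12/11) + 163 = 2*(12/11)*(3 - 12/11) + 163 = 2*(12/11)*(21/11) + 163 = 504/121 + 163 = 20227/121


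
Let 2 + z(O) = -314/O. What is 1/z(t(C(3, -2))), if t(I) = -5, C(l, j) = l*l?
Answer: 5/304 ≈ 0.016447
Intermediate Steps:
C(l, j) = l**2
z(O) = -2 - 314/O
1/z(t(C(3, -2))) = 1/(-2 - 314/(-5)) = 1/(-2 - 314*(-1/5)) = 1/(-2 + 314/5) = 1/(304/5) = 5/304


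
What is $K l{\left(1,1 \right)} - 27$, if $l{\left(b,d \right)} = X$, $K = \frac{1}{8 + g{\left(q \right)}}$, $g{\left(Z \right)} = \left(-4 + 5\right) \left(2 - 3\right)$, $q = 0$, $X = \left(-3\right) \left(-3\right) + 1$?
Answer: $- \frac{179}{7} \approx -25.571$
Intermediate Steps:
$X = 10$ ($X = 9 + 1 = 10$)
$g{\left(Z \right)} = -1$ ($g{\left(Z \right)} = 1 \left(-1\right) = -1$)
$K = \frac{1}{7}$ ($K = \frac{1}{8 - 1} = \frac{1}{7} \approx 0.14286$)
$l{\left(b,d \right)} = 10$
$K l{\left(1,1 \right)} - 27 = \frac{1}{7} \cdot 10 - 27 = \frac{10}{7} - 27 = - \frac{179}{7}$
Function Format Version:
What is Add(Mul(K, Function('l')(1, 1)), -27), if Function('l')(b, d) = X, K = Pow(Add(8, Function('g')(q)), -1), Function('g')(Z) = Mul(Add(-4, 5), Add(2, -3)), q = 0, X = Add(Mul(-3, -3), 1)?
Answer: Rational(-179, 7) ≈ -25.571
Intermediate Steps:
X = 10 (X = Add(9, 1) = 10)
Function('g')(Z) = -1 (Function('g')(Z) = Mul(1, -1) = -1)
K = Rational(1, 7) (K = Pow(Add(8, -1), -1) = Pow(7, -1) = Rational(1, 7) ≈ 0.14286)
Function('l')(b, d) = 10
Add(Mul(K, Function('l')(1, 1)), -27) = Add(Mul(Rational(1, 7), 10), -27) = Add(Rational(10, 7), -27) = Rational(-179, 7)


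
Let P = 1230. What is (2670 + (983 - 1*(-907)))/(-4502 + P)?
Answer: -570/409 ≈ -1.3936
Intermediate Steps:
(2670 + (983 - 1*(-907)))/(-4502 + P) = (2670 + (983 - 1*(-907)))/(-4502 + 1230) = (2670 + (983 + 907))/(-3272) = (2670 + 1890)*(-1/3272) = 4560*(-1/3272) = -570/409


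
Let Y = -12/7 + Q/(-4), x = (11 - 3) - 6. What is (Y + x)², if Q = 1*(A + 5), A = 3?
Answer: 144/49 ≈ 2.9388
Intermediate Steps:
Q = 8 (Q = 1*(3 + 5) = 1*8 = 8)
x = 2 (x = 8 - 6 = 2)
Y = -26/7 (Y = -12/7 + 8/(-4) = -12*⅐ + 8*(-¼) = -12/7 - 2 = -26/7 ≈ -3.7143)
(Y + x)² = (-26/7 + 2)² = (-12/7)² = 144/49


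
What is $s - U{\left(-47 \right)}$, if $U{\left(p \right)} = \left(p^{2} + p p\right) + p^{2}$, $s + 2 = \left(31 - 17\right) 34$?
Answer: $-6153$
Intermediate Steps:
$s = 474$ ($s = -2 + \left(31 - 17\right) 34 = -2 + 14 \cdot 34 = -2 + 476 = 474$)
$U{\left(p \right)} = 3 p^{2}$ ($U{\left(p \right)} = \left(p^{2} + p^{2}\right) + p^{2} = 2 p^{2} + p^{2} = 3 p^{2}$)
$s - U{\left(-47 \right)} = 474 - 3 \left(-47\right)^{2} = 474 - 3 \cdot 2209 = 474 - 6627 = -6153$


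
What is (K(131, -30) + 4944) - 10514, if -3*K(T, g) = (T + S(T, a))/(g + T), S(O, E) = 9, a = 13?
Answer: -1687850/303 ≈ -5570.5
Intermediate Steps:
K(T, g) = -(9 + T)/(3*(T + g)) (K(T, g) = -(T + 9)/(3*(g + T)) = -(9 + T)/(3*(T + g)))
(K(131, -30) + 4944) - 10514 = ((-3 - ⅓*131)/(131 - 30) + 4944) - 10514 = ((-3 - 131/3)/101 + 4944) - 10514 = ((1/101)*(-140/3) + 4944) - 10514 = (-140/303 + 4944) - 10514 = 1497892/303 - 10514 = -1687850/303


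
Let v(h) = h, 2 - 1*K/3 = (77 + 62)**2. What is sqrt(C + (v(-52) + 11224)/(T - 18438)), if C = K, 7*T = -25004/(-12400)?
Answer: 3*I*sqrt(21038044371401274277)/57156907 ≈ 240.74*I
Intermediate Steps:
T = 893/3100 (T = (-25004/(-12400))/7 = (-25004*(-1/12400))/7 = (1/7)*(6251/3100) = 893/3100 ≈ 0.28806)
K = -57957 (K = 6 - 3*(77 + 62)**2 = 6 - 3*139**2 = 6 - 3*19321 = 6 - 57963 = -57957)
C = -57957
sqrt(C + (v(-52) + 11224)/(T - 18438)) = sqrt(-57957 + (-52 + 11224)/(893/3100 - 18438)) = sqrt(-57957 + 11172/(-57156907/3100)) = sqrt(-57957 + 11172*(-3100/57156907)) = sqrt(-57957 - 34633200/57156907) = sqrt(-3312677492199/57156907) = 3*I*sqrt(21038044371401274277)/57156907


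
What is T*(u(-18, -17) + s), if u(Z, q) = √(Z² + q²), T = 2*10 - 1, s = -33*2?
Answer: -1254 + 19*√613 ≈ -783.58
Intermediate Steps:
s = -66
T = 19 (T = 20 - 1 = 19)
T*(u(-18, -17) + s) = 19*(√((-18)² + (-17)²) - 66) = 19*(√(324 + 289) - 66) = 19*(√613 - 66) = 19*(-66 + √613) = -1254 + 19*√613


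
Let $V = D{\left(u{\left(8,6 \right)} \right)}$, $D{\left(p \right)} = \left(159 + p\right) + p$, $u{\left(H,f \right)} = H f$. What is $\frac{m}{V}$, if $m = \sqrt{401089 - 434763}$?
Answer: $\frac{i \sqrt{33674}}{255} \approx 0.71963 i$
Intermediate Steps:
$D{\left(p \right)} = 159 + 2 p$
$V = 255$ ($V = 159 + 2 \cdot 8 \cdot 6 = 159 + 2 \cdot 48 = 159 + 96 = 255$)
$m = i \sqrt{33674}$ ($m = \sqrt{-33674} = i \sqrt{33674} \approx 183.5 i$)
$\frac{m}{V} = \frac{i \sqrt{33674}}{255}$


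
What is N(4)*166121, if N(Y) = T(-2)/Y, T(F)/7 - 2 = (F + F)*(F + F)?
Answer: 10465623/2 ≈ 5.2328e+6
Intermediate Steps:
T(F) = 14 + 28*F² (T(F) = 14 + 7*((F + F)*(F + F)) = 14 + 7*((2*F)*(2*F)) = 14 + 7*(4*F²) = 14 + 28*F²)
N(Y) = 126/Y (N(Y) = (14 + 28*(-2)²)/Y = (14 + 28*4)/Y = (14 + 112)/Y = 126/Y)
N(4)*166121 = (126/4)*166121 = (126*(¼))*166121 = (63/2)*166121 = 10465623/2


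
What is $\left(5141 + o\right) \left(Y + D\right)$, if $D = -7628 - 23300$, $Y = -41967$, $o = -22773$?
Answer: $1285284640$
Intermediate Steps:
$D = -30928$ ($D = -7628 - 23300 = -30928$)
$\left(5141 + o\right) \left(Y + D\right) = \left(5141 - 22773\right) \left(-41967 - 30928\right) = \left(-17632\right) \left(-72895\right) = 1285284640$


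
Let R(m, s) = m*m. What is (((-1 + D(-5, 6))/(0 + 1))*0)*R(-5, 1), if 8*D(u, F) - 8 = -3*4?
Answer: 0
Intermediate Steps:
D(u, F) = -½ (D(u, F) = 1 + (-3*4)/8 = 1 + (⅛)*(-12) = 1 - 3/2 = -½)
R(m, s) = m²
(((-1 + D(-5, 6))/(0 + 1))*0)*R(-5, 1) = (((-1 - ½)/(0 + 1))*0)*(-5)² = (-3/2/1*0)*25 = (-3/2*1*0)*25 = -3/2*0*25 = 0*25 = 0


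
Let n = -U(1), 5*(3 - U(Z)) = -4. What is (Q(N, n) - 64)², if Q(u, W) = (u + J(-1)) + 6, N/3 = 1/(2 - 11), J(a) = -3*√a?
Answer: 30544/9 + 350*I ≈ 3393.8 + 350.0*I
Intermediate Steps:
U(Z) = 19/5 (U(Z) = 3 - ⅕*(-4) = 3 + ⅘ = 19/5)
N = -⅓ (N = 3/(2 - 11) = 3/(-9) = 3*(-⅑) = -⅓ ≈ -0.33333)
n = -19/5 (n = -1*19/5 = -19/5 ≈ -3.8000)
Q(u, W) = 6 + u - 3*I (Q(u, W) = (u - 3*I) + 6 = 6 + u - 3*I)
(Q(N, n) - 64)² = ((6 - ⅓ - 3*I) - 64)² = ((17/3 - 3*I) - 64)² = (-175/3 - 3*I)²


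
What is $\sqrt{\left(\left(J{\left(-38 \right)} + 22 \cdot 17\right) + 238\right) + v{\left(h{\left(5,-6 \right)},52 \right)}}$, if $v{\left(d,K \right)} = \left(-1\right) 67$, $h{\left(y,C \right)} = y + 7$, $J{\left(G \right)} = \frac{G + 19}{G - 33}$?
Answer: $\frac{\sqrt{2748694}}{71} \approx 23.351$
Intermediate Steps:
$J{\left(G \right)} = \frac{19 + G}{-33 + G}$
$h{\left(y,C \right)} = 7 + y$
$v{\left(d,K \right)} = -67$
$\sqrt{\left(\left(J{\left(-38 \right)} + 22 \cdot 17\right) + 238\right) + v{\left(h{\left(5,-6 \right)},52 \right)}} = \sqrt{\left(\left(\frac{19 - 38}{-33 - 38} + 22 \cdot 17\right) + 238\right) - 67} = \sqrt{\left(\left(\frac{1}{-71} \left(-19\right) + 374\right) + 238\right) - 67} = \sqrt{\left(\left(\left(- \frac{1}{71}\right) \left(-19\right) + 374\right) + 238\right) - 67} = \sqrt{\left(\left(\frac{19}{71} + 374\right) + 238\right) - 67} = \sqrt{\left(\frac{26573}{71} + 238\right) - 67} = \sqrt{\frac{43471}{71} - 67} = \sqrt{\frac{38714}{71}} = \frac{\sqrt{2748694}}{71}$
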